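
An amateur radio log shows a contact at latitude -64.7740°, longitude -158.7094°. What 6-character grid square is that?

BC05pf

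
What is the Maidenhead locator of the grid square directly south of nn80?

Latitude square 0; −1 → -1, wraps to 9, carry into field.
Latitude field N = 13; −1 → 12 = M.
The longitude characters are unchanged.

NM89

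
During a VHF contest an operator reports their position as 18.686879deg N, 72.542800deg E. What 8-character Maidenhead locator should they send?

MK68gq54

Shift to the Maidenhead origin (180°W, 90°S): lon 252.54280, lat 108.68688.
Field (20°×10°, letters A–R): 252.54280/20 → 12 → M, 108.68688/10 → 10 → K; chars MK.
Square (2°×1°, digits 0–9): 12.54280/2 → 6, 8.68688/1 → 8; chars 68.
Subsquare (5′×2.5′, letters a–x): 0.54280/0.0833333 → 6 → g, 0.68688/0.0416667 → 16 → q; chars gq.
Extended square (30″×15″, digits 0–9): 0.04280/0.00833333 → 5, 0.02021/0.00416667 → 4; chars 54.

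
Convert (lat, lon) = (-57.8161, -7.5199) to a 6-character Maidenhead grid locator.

ID62fe

Add 180° to longitude and 90° to latitude: 172.4801, 32.1839.
Field: lon ⌊172.4801/20⌋ = 8 → I; lat ⌊32.1839/10⌋ = 3 → D.
Square: lon ⌊12.4801/2⌋ = 6; lat ⌊2.1839/1⌋ = 2.
Subsquare: lon ⌊0.4801/0.0833333⌋ = 5 → f; lat ⌊0.1839/0.0416667⌋ = 4 → e.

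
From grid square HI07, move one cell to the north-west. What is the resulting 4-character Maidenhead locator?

Longitude square 0; −1 → -1, wraps to 9, carry into field.
Longitude field H = 7; −1 → 6 = G.
Latitude square 7; +1 → 8.

GI98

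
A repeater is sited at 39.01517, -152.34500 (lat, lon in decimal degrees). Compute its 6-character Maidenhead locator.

BM39ta

Shift to the Maidenhead origin (180°W, 90°S): lon 27.6550, lat 129.0152.
Field: 27.6550/20 → 1 → B, 129.0152/10 → 12 → M; chars BM.
Square: 7.6550/2 → 3, 9.0152/1 → 9; chars 39.
Subsquare: 1.6550/0.0833333 → 19 → t, 0.0152/0.0416667 → 0 → a; chars ta.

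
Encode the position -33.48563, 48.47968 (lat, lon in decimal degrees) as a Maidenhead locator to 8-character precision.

LF46fm73

Add 180° to longitude and 90° to latitude: 228.47968, 56.51437.
Field: lon ⌊228.47968/20⌋ = 11 → L; lat ⌊56.51437/10⌋ = 5 → F.
Square: lon ⌊8.47968/2⌋ = 4; lat ⌊6.51437/1⌋ = 6.
Subsquare: lon ⌊0.47968/0.0833333⌋ = 5 → f; lat ⌊0.51437/0.0416667⌋ = 12 → m.
Extended square: lon ⌊0.06301/0.00833333⌋ = 7; lat ⌊0.01437/0.00416667⌋ = 3.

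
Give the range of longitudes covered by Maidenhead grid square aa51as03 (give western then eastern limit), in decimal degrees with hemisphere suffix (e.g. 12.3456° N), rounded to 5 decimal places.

170.00000° W, 169.99167° W

Field A=0, A=0: +0·20° lon, +0·10° lat → SW at lon -180°, lat -90°.
Square 5, 1: +5·2° lon, +1·1° lat → SW at lon -170°, lat -89°.
Subsquare a=0, s=18: +0·0.0833333° lon, +18·0.0416667° lat → SW at lon -170°, lat -88.25°.
Extended square 0, 3: +0·0.00833333° lon, +3·0.00416667° lat → SW at lon -170°, lat -88.2375°.
Cell spans 0.00833333° lon × 0.00416667° lat.
west 170.00000° W, east 169.99167° W.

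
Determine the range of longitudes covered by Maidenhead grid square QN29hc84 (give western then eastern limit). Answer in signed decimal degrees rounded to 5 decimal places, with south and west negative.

144.65000, 144.65833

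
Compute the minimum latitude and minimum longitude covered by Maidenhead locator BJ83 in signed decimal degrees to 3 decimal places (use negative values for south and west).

3.000, -144.000

Field B=1, J=9: +1·20° lon, +9·10° lat → SW at lon -160°, lat 0°.
Square 8, 3: +8·2° lon, +3·1° lat → SW at lon -144°, lat 3°.
latitude 3.000, longitude -144.000.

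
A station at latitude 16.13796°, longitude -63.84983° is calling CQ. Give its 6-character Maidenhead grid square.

FK86bd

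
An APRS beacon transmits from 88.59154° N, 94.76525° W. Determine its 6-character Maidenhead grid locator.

ER28oo

Offset from 180°W / 90°S: lon 85.2348°, lat 178.5915°.
Field: 85.2348/20 → 4 → E, 178.5915/10 → 17 → R; chars ER.
Square: 5.2348/2 → 2, 8.5915/1 → 8; chars 28.
Subsquare: 1.2348/0.0833333 → 14 → o, 0.5915/0.0416667 → 14 → o; chars oo.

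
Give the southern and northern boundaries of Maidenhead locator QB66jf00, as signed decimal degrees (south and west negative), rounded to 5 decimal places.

-73.79167, -73.78750

Field Q=16, B=1: +16·20° lon, +1·10° lat → SW at lon 140°, lat -80°.
Square 6, 6: +6·2° lon, +6·1° lat → SW at lon 152°, lat -74°.
Subsquare j=9, f=5: +9·0.0833333° lon, +5·0.0416667° lat → SW at lon 152.75°, lat -73.7917°.
Extended square 0, 0: +0·0.00833333° lon, +0·0.00416667° lat → SW at lon 152.75°, lat -73.7917°.
Cell spans 0.00833333° lon × 0.00416667° lat.
south -73.79167, north -73.78750.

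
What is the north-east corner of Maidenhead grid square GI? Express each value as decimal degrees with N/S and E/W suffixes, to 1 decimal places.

Field G=6, I=8: +6·20° lon, +8·10° lat → SW at lon -60°, lat -10°.
Cell spans 20° lon × 10° lat. NE corner is SW corner plus one full cell.
latitude 0.0° N, longitude 40.0° W.

0.0° N, 40.0° W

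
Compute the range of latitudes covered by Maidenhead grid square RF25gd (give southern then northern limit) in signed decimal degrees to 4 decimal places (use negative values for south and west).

-34.8750, -34.8333

Field R=17, F=5: +17·20° lon, +5·10° lat → SW at lon 160°, lat -40°.
Square 2, 5: +2·2° lon, +5·1° lat → SW at lon 164°, lat -35°.
Subsquare g=6, d=3: +6·0.0833333° lon, +3·0.0416667° lat → SW at lon 164.5°, lat -34.875°.
Cell spans 0.0833333° lon × 0.0416667° lat.
south -34.8750, north -34.8333.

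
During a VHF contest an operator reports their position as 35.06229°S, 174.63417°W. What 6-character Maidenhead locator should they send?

AF24qw

Add 180° to longitude and 90° to latitude: 5.3658, 54.9377.
Field (20°×10°, letters A–R): 5.3658/20 → 0 → A, 54.9377/10 → 5 → F; chars AF.
Square (2°×1°, digits 0–9): 5.3658/2 → 2, 4.9377/1 → 4; chars 24.
Subsquare (5′×2.5′, letters a–x): 1.3658/0.0833333 → 16 → q, 0.9377/0.0416667 → 22 → w; chars qw.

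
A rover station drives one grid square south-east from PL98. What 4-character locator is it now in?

QL07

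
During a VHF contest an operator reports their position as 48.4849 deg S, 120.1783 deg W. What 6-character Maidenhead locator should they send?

CE91vm

Shift to the Maidenhead origin (180°W, 90°S): lon 59.8217, lat 41.5151.
Field: lon ⌊59.8217/20⌋ = 2 → C; lat ⌊41.5151/10⌋ = 4 → E.
Square: lon ⌊19.8217/2⌋ = 9; lat ⌊1.5151/1⌋ = 1.
Subsquare: lon ⌊1.8217/0.0833333⌋ = 21 → v; lat ⌊0.5151/0.0416667⌋ = 12 → m.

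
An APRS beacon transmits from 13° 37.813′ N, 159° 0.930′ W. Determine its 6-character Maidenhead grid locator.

BK03lp

Offset from 180°W / 90°S: lon 20.9845°, lat 103.6302°.
Field: lon ⌊20.9845/20⌋ = 1 → B; lat ⌊103.6302/10⌋ = 10 → K.
Square: lon ⌊0.9845/2⌋ = 0; lat ⌊3.6302/1⌋ = 3.
Subsquare: lon ⌊0.9845/0.0833333⌋ = 11 → l; lat ⌊0.6302/0.0416667⌋ = 15 → p.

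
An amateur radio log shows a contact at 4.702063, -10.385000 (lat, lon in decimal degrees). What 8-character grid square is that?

Offset from 180°W / 90°S: lon 169.61500°, lat 94.70206°.
Field: lon ⌊169.61500/20⌋ = 8 → I; lat ⌊94.70206/10⌋ = 9 → J.
Square: lon ⌊9.61500/2⌋ = 4; lat ⌊4.70206/1⌋ = 4.
Subsquare: lon ⌊1.61500/0.0833333⌋ = 19 → t; lat ⌊0.70206/0.0416667⌋ = 16 → q.
Extended square: lon ⌊0.03167/0.00833333⌋ = 3; lat ⌊0.03540/0.00416667⌋ = 8.

IJ44tq38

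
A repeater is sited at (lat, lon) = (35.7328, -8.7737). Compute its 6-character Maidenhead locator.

IM55or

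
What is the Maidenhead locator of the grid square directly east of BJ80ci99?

BJ80di09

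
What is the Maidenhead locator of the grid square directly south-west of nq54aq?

Longitude subsquare a = 0; −1 → -1, wraps to 23 = x, carry into square.
Longitude square 5; −1 → 4.
Latitude subsquare q = 16; −1 → 15 = p.

NQ44xp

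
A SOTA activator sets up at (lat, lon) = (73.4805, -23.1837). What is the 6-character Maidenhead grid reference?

HQ83jl

Offset from 180°W / 90°S: lon 156.8163°, lat 163.4805°.
Field: lon ⌊156.8163/20⌋ = 7 → H; lat ⌊163.4805/10⌋ = 16 → Q.
Square: lon ⌊16.8163/2⌋ = 8; lat ⌊3.4805/1⌋ = 3.
Subsquare: lon ⌊0.8163/0.0833333⌋ = 9 → j; lat ⌊0.4805/0.0416667⌋ = 11 → l.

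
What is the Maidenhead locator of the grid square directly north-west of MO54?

MO45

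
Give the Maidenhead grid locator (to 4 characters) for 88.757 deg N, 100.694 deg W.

DR98

Offset from 180°W / 90°S: lon 79.31°, lat 178.76°.
Field: 79.31/20 → 3 → D, 178.76/10 → 17 → R; chars DR.
Square: 19.31/2 → 9, 8.76/1 → 8; chars 98.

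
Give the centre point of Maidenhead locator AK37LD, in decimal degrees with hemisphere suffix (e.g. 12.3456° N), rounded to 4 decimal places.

17.1458° N, 173.0417° W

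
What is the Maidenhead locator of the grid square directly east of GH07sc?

GH07tc

Longitude subsquare s = 18; +1 → 19 = t.
The latitude characters are unchanged.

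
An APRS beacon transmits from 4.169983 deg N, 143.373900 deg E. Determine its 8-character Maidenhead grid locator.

QJ14qe40

Offset from 180°W / 90°S: lon 323.37390°, lat 94.16998°.
Field: lon ⌊323.37390/20⌋ = 16 → Q; lat ⌊94.16998/10⌋ = 9 → J.
Square: lon ⌊3.37390/2⌋ = 1; lat ⌊4.16998/1⌋ = 4.
Subsquare: lon ⌊1.37390/0.0833333⌋ = 16 → q; lat ⌊0.16998/0.0416667⌋ = 4 → e.
Extended square: lon ⌊0.04057/0.00833333⌋ = 4; lat ⌊0.00332/0.00416667⌋ = 0.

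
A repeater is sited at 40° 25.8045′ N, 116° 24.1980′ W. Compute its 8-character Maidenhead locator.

Add 180° to longitude and 90° to latitude: 63.59670, 130.43007.
Field: 63.59670/20 → 3 → D, 130.43007/10 → 13 → N; chars DN.
Square: 3.59670/2 → 1, 0.43007/1 → 0; chars 10.
Subsquare: 1.59670/0.0833333 → 19 → t, 0.43007/0.0416667 → 10 → k; chars tk.
Extended square: 0.01337/0.00833333 → 1, 0.01341/0.00416667 → 3; chars 13.

DN10tk13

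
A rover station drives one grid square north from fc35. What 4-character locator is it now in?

Latitude square 5; +1 → 6.
The longitude characters are unchanged.

FC36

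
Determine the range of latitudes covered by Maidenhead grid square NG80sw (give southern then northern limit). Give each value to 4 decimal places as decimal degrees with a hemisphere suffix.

Field N=13, G=6: +13·20° lon, +6·10° lat → SW at lon 80°, lat -30°.
Square 8, 0: +8·2° lon, +0·1° lat → SW at lon 96°, lat -30°.
Subsquare s=18, w=22: +18·0.0833333° lon, +22·0.0416667° lat → SW at lon 97.5°, lat -29.0833°.
Cell spans 0.0833333° lon × 0.0416667° lat.
south 29.0833° S, north 29.0417° S.

29.0833° S, 29.0417° S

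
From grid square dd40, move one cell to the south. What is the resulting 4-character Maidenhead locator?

Latitude square 0; −1 → -1, wraps to 9, carry into field.
Latitude field D = 3; −1 → 2 = C.
The longitude characters are unchanged.

DC49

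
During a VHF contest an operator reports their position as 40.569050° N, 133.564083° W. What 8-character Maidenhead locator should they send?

Shift to the Maidenhead origin (180°W, 90°S): lon 46.43592, lat 130.56905.
Field: 46.43592/20 → 2 → C, 130.56905/10 → 13 → N; chars CN.
Square: 6.43592/2 → 3, 0.56905/1 → 0; chars 30.
Subsquare: 0.43592/0.0833333 → 5 → f, 0.56905/0.0416667 → 13 → n; chars fn.
Extended square: 0.01925/0.00833333 → 2, 0.02738/0.00416667 → 6; chars 26.

CN30fn26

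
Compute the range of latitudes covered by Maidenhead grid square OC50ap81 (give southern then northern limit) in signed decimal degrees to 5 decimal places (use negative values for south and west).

Field O=14, C=2: +14·20° lon, +2·10° lat → SW at lon 100°, lat -70°.
Square 5, 0: +5·2° lon, +0·1° lat → SW at lon 110°, lat -70°.
Subsquare a=0, p=15: +0·0.0833333° lon, +15·0.0416667° lat → SW at lon 110°, lat -69.375°.
Extended square 8, 1: +8·0.00833333° lon, +1·0.00416667° lat → SW at lon 110.067°, lat -69.3708°.
Cell spans 0.00833333° lon × 0.00416667° lat.
south -69.37083, north -69.36667.

-69.37083, -69.36667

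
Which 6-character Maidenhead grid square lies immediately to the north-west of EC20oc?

EC20nd

Longitude subsquare o = 14; −1 → 13 = n.
Latitude subsquare c = 2; +1 → 3 = d.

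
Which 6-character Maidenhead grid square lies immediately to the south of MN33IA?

Latitude subsquare a = 0; −1 → -1, wraps to 23 = x, carry into square.
Latitude square 3; −1 → 2.
The longitude characters are unchanged.

MN32ix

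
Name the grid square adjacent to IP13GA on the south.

IP12gx

Latitude subsquare a = 0; −1 → -1, wraps to 23 = x, carry into square.
Latitude square 3; −1 → 2.
The longitude characters are unchanged.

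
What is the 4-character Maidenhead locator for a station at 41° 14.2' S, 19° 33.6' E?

Shift to the Maidenhead origin (180°W, 90°S): lon 199.56, lat 48.76.
Field: lon ⌊199.56/20⌋ = 9 → J; lat ⌊48.76/10⌋ = 4 → E.
Square: lon ⌊19.56/2⌋ = 9; lat ⌊8.76/1⌋ = 8.

JE98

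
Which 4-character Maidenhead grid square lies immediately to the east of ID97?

Longitude square 9; +1 → 10, wraps to 0, carry into field.
Longitude field I = 8; +1 → 9 = J.
The latitude characters are unchanged.

JD07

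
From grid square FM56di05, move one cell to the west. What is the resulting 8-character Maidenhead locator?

FM56ci95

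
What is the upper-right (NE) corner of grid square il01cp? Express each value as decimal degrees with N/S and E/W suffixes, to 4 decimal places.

21.6667° N, 19.7500° W

Field I=8, L=11: +8·20° lon, +11·10° lat → SW at lon -20°, lat 20°.
Square 0, 1: +0·2° lon, +1·1° lat → SW at lon -20°, lat 21°.
Subsquare c=2, p=15: +2·0.0833333° lon, +15·0.0416667° lat → SW at lon -19.8333°, lat 21.625°.
Cell spans 0.0833333° lon × 0.0416667° lat. NE corner is SW corner plus one full cell.
latitude 21.6667° N, longitude 19.7500° W.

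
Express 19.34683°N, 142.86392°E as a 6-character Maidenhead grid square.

Offset from 180°W / 90°S: lon 322.8639°, lat 109.3468°.
Field (20°×10°, letters A–R): 322.8639/20 → 16 → Q, 109.3468/10 → 10 → K; chars QK.
Square (2°×1°, digits 0–9): 2.8639/2 → 1, 9.3468/1 → 9; chars 19.
Subsquare (5′×2.5′, letters a–x): 0.8639/0.0833333 → 10 → k, 0.3468/0.0416667 → 8 → i; chars ki.

QK19ki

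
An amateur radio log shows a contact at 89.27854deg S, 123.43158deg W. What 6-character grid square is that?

Add 180° to longitude and 90° to latitude: 56.5684, 0.7215.
Field: 56.5684/20 → 2 → C, 0.7215/10 → 0 → A; chars CA.
Square: 16.5684/2 → 8, 0.7215/1 → 0; chars 80.
Subsquare: 0.5684/0.0833333 → 6 → g, 0.7215/0.0416667 → 17 → r; chars gr.

CA80gr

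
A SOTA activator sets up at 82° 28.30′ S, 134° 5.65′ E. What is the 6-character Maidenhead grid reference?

Add 180° to longitude and 90° to latitude: 314.0942, 7.5283.
Field: 314.0942/20 → 15 → P, 7.5283/10 → 0 → A; chars PA.
Square: 14.0942/2 → 7, 7.5283/1 → 7; chars 77.
Subsquare: 0.0942/0.0833333 → 1 → b, 0.5283/0.0416667 → 12 → m; chars bm.

PA77bm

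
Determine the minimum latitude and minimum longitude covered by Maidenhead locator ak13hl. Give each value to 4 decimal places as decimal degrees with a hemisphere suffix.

Field A=0, K=10: +0·20° lon, +10·10° lat → SW at lon -180°, lat 10°.
Square 1, 3: +1·2° lon, +3·1° lat → SW at lon -178°, lat 13°.
Subsquare h=7, l=11: +7·0.0833333° lon, +11·0.0416667° lat → SW at lon -177.417°, lat 13.4583°.
latitude 13.4583° N, longitude 177.4167° W.

13.4583° N, 177.4167° W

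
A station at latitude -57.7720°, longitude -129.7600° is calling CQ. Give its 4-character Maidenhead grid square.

CD52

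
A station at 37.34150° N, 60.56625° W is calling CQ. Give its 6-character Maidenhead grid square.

FM97ri

Add 180° to longitude and 90° to latitude: 119.4338, 127.3415.
Field: 119.4338/20 → 5 → F, 127.3415/10 → 12 → M; chars FM.
Square: 19.4338/2 → 9, 7.3415/1 → 7; chars 97.
Subsquare: 1.4338/0.0833333 → 17 → r, 0.3415/0.0416667 → 8 → i; chars ri.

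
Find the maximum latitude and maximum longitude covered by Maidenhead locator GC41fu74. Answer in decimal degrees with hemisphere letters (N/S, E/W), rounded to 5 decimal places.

Field G=6, C=2: +6·20° lon, +2·10° lat → SW at lon -60°, lat -70°.
Square 4, 1: +4·2° lon, +1·1° lat → SW at lon -52°, lat -69°.
Subsquare f=5, u=20: +5·0.0833333° lon, +20·0.0416667° lat → SW at lon -51.5833°, lat -68.1667°.
Extended square 7, 4: +7·0.00833333° lon, +4·0.00416667° lat → SW at lon -51.525°, lat -68.15°.
Cell spans 0.00833333° lon × 0.00416667° lat. NE corner is SW corner plus one full cell.
latitude 68.14583° S, longitude 51.51667° W.

68.14583° S, 51.51667° W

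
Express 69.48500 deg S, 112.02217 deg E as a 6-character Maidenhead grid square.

Add 180° to longitude and 90° to latitude: 292.0222, 20.5150.
Field: 292.0222/20 → 14 → O, 20.5150/10 → 2 → C; chars OC.
Square: 12.0222/2 → 6, 0.5150/1 → 0; chars 60.
Subsquare: 0.0222/0.0833333 → 0 → a, 0.5150/0.0416667 → 12 → m; chars am.

OC60am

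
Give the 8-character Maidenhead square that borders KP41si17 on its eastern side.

Longitude extended square 1; +1 → 2.
The latitude characters are unchanged.

KP41si27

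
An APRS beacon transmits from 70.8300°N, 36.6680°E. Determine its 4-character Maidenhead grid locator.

Offset from 180°W / 90°S: lon 216.67°, lat 160.83°.
Field: lon ⌊216.67/20⌋ = 10 → K; lat ⌊160.83/10⌋ = 16 → Q.
Square: lon ⌊16.67/2⌋ = 8; lat ⌊0.83/1⌋ = 0.

KQ80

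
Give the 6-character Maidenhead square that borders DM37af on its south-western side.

Longitude subsquare a = 0; −1 → -1, wraps to 23 = x, carry into square.
Longitude square 3; −1 → 2.
Latitude subsquare f = 5; −1 → 4 = e.

DM27xe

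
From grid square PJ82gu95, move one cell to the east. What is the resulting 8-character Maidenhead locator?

PJ82hu05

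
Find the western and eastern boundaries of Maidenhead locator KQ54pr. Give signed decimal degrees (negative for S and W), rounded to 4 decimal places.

31.2500, 31.3333

Field K=10, Q=16: +10·20° lon, +16·10° lat → SW at lon 20°, lat 70°.
Square 5, 4: +5·2° lon, +4·1° lat → SW at lon 30°, lat 74°.
Subsquare p=15, r=17: +15·0.0833333° lon, +17·0.0416667° lat → SW at lon 31.25°, lat 74.7083°.
Cell spans 0.0833333° lon × 0.0416667° lat.
west 31.2500, east 31.3333.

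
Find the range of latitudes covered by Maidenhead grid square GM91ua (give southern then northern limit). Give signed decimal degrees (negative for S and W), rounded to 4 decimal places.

31.0000, 31.0417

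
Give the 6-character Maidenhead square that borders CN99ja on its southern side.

CN98jx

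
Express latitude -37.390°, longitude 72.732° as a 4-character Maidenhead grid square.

MF62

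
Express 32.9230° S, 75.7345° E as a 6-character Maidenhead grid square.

MF77ub

Add 180° to longitude and 90° to latitude: 255.7345, 57.0770.
Field (20°×10°, letters A–R): lon ⌊255.7345/20⌋ = 12 → M; lat ⌊57.0770/10⌋ = 5 → F.
Square (2°×1°, digits 0–9): lon ⌊15.7345/2⌋ = 7; lat ⌊7.0770/1⌋ = 7.
Subsquare (5′×2.5′, letters a–x): lon ⌊1.7345/0.0833333⌋ = 20 → u; lat ⌊0.0770/0.0416667⌋ = 1 → b.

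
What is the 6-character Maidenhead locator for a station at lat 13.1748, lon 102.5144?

Offset from 180°W / 90°S: lon 282.5144°, lat 103.1748°.
Field: lon ⌊282.5144/20⌋ = 14 → O; lat ⌊103.1748/10⌋ = 10 → K.
Square: lon ⌊2.5144/2⌋ = 1; lat ⌊3.1748/1⌋ = 3.
Subsquare: lon ⌊0.5144/0.0833333⌋ = 6 → g; lat ⌊0.1748/0.0416667⌋ = 4 → e.

OK13ge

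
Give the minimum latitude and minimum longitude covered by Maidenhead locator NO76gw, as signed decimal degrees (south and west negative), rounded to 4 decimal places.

Field N=13, O=14: +13·20° lon, +14·10° lat → SW at lon 80°, lat 50°.
Square 7, 6: +7·2° lon, +6·1° lat → SW at lon 94°, lat 56°.
Subsquare g=6, w=22: +6·0.0833333° lon, +22·0.0416667° lat → SW at lon 94.5°, lat 56.9167°.
latitude 56.9167, longitude 94.5000.

56.9167, 94.5000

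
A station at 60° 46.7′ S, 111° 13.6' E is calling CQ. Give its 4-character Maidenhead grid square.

Shift to the Maidenhead origin (180°W, 90°S): lon 291.23, lat 29.22.
Field: lon ⌊291.23/20⌋ = 14 → O; lat ⌊29.22/10⌋ = 2 → C.
Square: lon ⌊11.23/2⌋ = 5; lat ⌊9.22/1⌋ = 9.

OC59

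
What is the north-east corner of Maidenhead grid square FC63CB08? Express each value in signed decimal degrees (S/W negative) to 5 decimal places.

Field F=5, C=2: +5·20° lon, +2·10° lat → SW at lon -80°, lat -70°.
Square 6, 3: +6·2° lon, +3·1° lat → SW at lon -68°, lat -67°.
Subsquare c=2, b=1: +2·0.0833333° lon, +1·0.0416667° lat → SW at lon -67.8333°, lat -66.9583°.
Extended square 0, 8: +0·0.00833333° lon, +8·0.00416667° lat → SW at lon -67.8333°, lat -66.925°.
Cell spans 0.00833333° lon × 0.00416667° lat. NE corner is SW corner plus one full cell.
latitude -66.92083, longitude -67.82500.

-66.92083, -67.82500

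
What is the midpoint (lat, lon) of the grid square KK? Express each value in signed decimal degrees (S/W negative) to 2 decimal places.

15.00, 30.00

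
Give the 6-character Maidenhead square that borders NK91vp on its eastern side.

Longitude subsquare v = 21; +1 → 22 = w.
The latitude characters are unchanged.

NK91wp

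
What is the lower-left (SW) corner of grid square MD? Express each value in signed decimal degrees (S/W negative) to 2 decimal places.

-60.00, 60.00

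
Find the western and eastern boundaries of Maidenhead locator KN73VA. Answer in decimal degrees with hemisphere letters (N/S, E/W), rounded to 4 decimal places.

Field K=10, N=13: +10·20° lon, +13·10° lat → SW at lon 20°, lat 40°.
Square 7, 3: +7·2° lon, +3·1° lat → SW at lon 34°, lat 43°.
Subsquare v=21, a=0: +21·0.0833333° lon, +0·0.0416667° lat → SW at lon 35.75°, lat 43°.
Cell spans 0.0833333° lon × 0.0416667° lat.
west 35.7500° E, east 35.8333° E.

35.7500° E, 35.8333° E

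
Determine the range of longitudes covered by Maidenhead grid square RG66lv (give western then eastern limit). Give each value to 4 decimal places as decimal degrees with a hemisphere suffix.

Field R=17, G=6: +17·20° lon, +6·10° lat → SW at lon 160°, lat -30°.
Square 6, 6: +6·2° lon, +6·1° lat → SW at lon 172°, lat -24°.
Subsquare l=11, v=21: +11·0.0833333° lon, +21·0.0416667° lat → SW at lon 172.917°, lat -23.125°.
Cell spans 0.0833333° lon × 0.0416667° lat.
west 172.9167° E, east 173.0000° E.

172.9167° E, 173.0000° E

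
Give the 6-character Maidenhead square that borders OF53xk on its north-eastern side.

OF63al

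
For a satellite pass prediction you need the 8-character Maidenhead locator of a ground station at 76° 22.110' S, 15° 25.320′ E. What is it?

Add 180° to longitude and 90° to latitude: 195.42200, 13.63150.
Field: lon ⌊195.42200/20⌋ = 9 → J; lat ⌊13.63150/10⌋ = 1 → B.
Square: lon ⌊15.42200/2⌋ = 7; lat ⌊3.63150/1⌋ = 3.
Subsquare: lon ⌊1.42200/0.0833333⌋ = 17 → r; lat ⌊0.63150/0.0416667⌋ = 15 → p.
Extended square: lon ⌊0.00533/0.00833333⌋ = 0; lat ⌊0.00650/0.00416667⌋ = 1.

JB73rp01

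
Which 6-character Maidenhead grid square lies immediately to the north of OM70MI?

Latitude subsquare i = 8; +1 → 9 = j.
The longitude characters are unchanged.

OM70mj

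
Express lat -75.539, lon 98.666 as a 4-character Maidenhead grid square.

Offset from 180°W / 90°S: lon 278.67°, lat 14.46°.
Field: 278.67/20 → 13 → N, 14.46/10 → 1 → B; chars NB.
Square: 18.67/2 → 9, 4.46/1 → 4; chars 94.

NB94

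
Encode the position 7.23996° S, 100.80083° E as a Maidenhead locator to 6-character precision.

Add 180° to longitude and 90° to latitude: 280.8008, 82.7600.
Field: 280.8008/20 → 14 → O, 82.7600/10 → 8 → I; chars OI.
Square: 0.8008/2 → 0, 2.7600/1 → 2; chars 02.
Subsquare: 0.8008/0.0833333 → 9 → j, 0.7600/0.0416667 → 18 → s; chars js.

OI02js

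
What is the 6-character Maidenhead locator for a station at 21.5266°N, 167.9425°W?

Add 180° to longitude and 90° to latitude: 12.0575, 111.5266.
Field: lon ⌊12.0575/20⌋ = 0 → A; lat ⌊111.5266/10⌋ = 11 → L.
Square: lon ⌊12.0575/2⌋ = 6; lat ⌊1.5266/1⌋ = 1.
Subsquare: lon ⌊0.0575/0.0833333⌋ = 0 → a; lat ⌊0.5266/0.0416667⌋ = 12 → m.

AL61am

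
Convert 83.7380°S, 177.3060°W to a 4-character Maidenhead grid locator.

AA16

Shift to the Maidenhead origin (180°W, 90°S): lon 2.69, lat 6.26.
Field (20°×10°, letters A–R): 2.69/20 → 0 → A, 6.26/10 → 0 → A; chars AA.
Square (2°×1°, digits 0–9): 2.69/2 → 1, 6.26/1 → 6; chars 16.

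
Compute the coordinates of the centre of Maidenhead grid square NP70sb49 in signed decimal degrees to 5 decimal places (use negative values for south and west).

60.08125, 95.53750

Field N=13, P=15: +13·20° lon, +15·10° lat → SW at lon 80°, lat 60°.
Square 7, 0: +7·2° lon, +0·1° lat → SW at lon 94°, lat 60°.
Subsquare s=18, b=1: +18·0.0833333° lon, +1·0.0416667° lat → SW at lon 95.5°, lat 60.0417°.
Extended square 4, 9: +4·0.00833333° lon, +9·0.00416667° lat → SW at lon 95.5333°, lat 60.0792°.
Cell spans 0.00833333° lon × 0.00416667° lat. Centre is SW corner plus half of each.
latitude 60.08125, longitude 95.53750.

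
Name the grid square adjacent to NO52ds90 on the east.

Longitude extended square 9; +1 → 10, wraps to 0, carry into subsquare.
Longitude subsquare d = 3; +1 → 4 = e.
The latitude characters are unchanged.

NO52es00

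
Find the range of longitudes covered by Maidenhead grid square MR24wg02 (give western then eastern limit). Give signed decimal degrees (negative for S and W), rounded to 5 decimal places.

Field M=12, R=17: +12·20° lon, +17·10° lat → SW at lon 60°, lat 80°.
Square 2, 4: +2·2° lon, +4·1° lat → SW at lon 64°, lat 84°.
Subsquare w=22, g=6: +22·0.0833333° lon, +6·0.0416667° lat → SW at lon 65.8333°, lat 84.25°.
Extended square 0, 2: +0·0.00833333° lon, +2·0.00416667° lat → SW at lon 65.8333°, lat 84.2583°.
Cell spans 0.00833333° lon × 0.00416667° lat.
west 65.83333, east 65.84167.

65.83333, 65.84167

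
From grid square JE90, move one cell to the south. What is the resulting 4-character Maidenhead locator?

Latitude square 0; −1 → -1, wraps to 9, carry into field.
Latitude field E = 4; −1 → 3 = D.
The longitude characters are unchanged.

JD99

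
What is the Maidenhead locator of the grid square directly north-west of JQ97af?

JQ87xg

Longitude subsquare a = 0; −1 → -1, wraps to 23 = x, carry into square.
Longitude square 9; −1 → 8.
Latitude subsquare f = 5; +1 → 6 = g.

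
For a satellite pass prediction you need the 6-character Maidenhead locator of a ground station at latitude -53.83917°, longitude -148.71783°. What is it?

BD56pd

Offset from 180°W / 90°S: lon 31.2822°, lat 36.1608°.
Field: 31.2822/20 → 1 → B, 36.1608/10 → 3 → D; chars BD.
Square: 11.2822/2 → 5, 6.1608/1 → 6; chars 56.
Subsquare: 1.2822/0.0833333 → 15 → p, 0.1608/0.0416667 → 3 → d; chars pd.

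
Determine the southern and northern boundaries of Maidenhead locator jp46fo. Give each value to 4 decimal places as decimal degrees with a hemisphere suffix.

66.5833° N, 66.6250° N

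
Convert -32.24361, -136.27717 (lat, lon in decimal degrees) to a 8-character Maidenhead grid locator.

Add 180° to longitude and 90° to latitude: 43.72283, 57.75639.
Field: lon ⌊43.72283/20⌋ = 2 → C; lat ⌊57.75639/10⌋ = 5 → F.
Square: lon ⌊3.72283/2⌋ = 1; lat ⌊7.75639/1⌋ = 7.
Subsquare: lon ⌊1.72283/0.0833333⌋ = 20 → u; lat ⌊0.75639/0.0416667⌋ = 18 → s.
Extended square: lon ⌊0.05616/0.00833333⌋ = 6; lat ⌊0.00639/0.00416667⌋ = 1.

CF17us61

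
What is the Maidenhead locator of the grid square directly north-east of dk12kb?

DK12lc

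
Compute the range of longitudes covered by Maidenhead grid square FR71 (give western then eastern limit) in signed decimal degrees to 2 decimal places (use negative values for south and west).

-66.00, -64.00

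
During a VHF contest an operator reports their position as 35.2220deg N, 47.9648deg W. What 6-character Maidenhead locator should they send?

GM65af

Offset from 180°W / 90°S: lon 132.0352°, lat 125.2220°.
Field: 132.0352/20 → 6 → G, 125.2220/10 → 12 → M; chars GM.
Square: 12.0352/2 → 6, 5.2220/1 → 5; chars 65.
Subsquare: 0.0352/0.0833333 → 0 → a, 0.2220/0.0416667 → 5 → f; chars af.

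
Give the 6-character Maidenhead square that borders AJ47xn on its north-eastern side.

Longitude subsquare x = 23; +1 → 24, wraps to 0 = a, carry into square.
Longitude square 4; +1 → 5.
Latitude subsquare n = 13; +1 → 14 = o.

AJ57ao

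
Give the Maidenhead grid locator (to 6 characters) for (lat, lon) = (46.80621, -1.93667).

IN96at

Offset from 180°W / 90°S: lon 178.0633°, lat 136.8062°.
Field: 178.0633/20 → 8 → I, 136.8062/10 → 13 → N; chars IN.
Square: 18.0633/2 → 9, 6.8062/1 → 6; chars 96.
Subsquare: 0.0633/0.0833333 → 0 → a, 0.8062/0.0416667 → 19 → t; chars at.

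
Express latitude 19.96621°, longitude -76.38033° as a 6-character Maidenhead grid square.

Offset from 180°W / 90°S: lon 103.6197°, lat 109.9662°.
Field: 103.6197/20 → 5 → F, 109.9662/10 → 10 → K; chars FK.
Square: 3.6197/2 → 1, 9.9662/1 → 9; chars 19.
Subsquare: 1.6197/0.0833333 → 19 → t, 0.9662/0.0416667 → 23 → x; chars tx.

FK19tx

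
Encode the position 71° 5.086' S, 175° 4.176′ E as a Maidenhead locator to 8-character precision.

Add 180° to longitude and 90° to latitude: 355.06960, 18.91523.
Field: lon ⌊355.06960/20⌋ = 17 → R; lat ⌊18.91523/10⌋ = 1 → B.
Square: lon ⌊15.06960/2⌋ = 7; lat ⌊8.91523/1⌋ = 8.
Subsquare: lon ⌊1.06960/0.0833333⌋ = 12 → m; lat ⌊0.91523/0.0416667⌋ = 21 → v.
Extended square: lon ⌊0.06960/0.00833333⌋ = 8; lat ⌊0.04023/0.00416667⌋ = 9.

RB78mv89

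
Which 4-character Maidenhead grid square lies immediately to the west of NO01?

Longitude square 0; −1 → -1, wraps to 9, carry into field.
Longitude field N = 13; −1 → 12 = M.
The latitude characters are unchanged.

MO91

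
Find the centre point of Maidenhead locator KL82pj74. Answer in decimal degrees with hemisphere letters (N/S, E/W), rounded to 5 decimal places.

Field K=10, L=11: +10·20° lon, +11·10° lat → SW at lon 20°, lat 20°.
Square 8, 2: +8·2° lon, +2·1° lat → SW at lon 36°, lat 22°.
Subsquare p=15, j=9: +15·0.0833333° lon, +9·0.0416667° lat → SW at lon 37.25°, lat 22.375°.
Extended square 7, 4: +7·0.00833333° lon, +4·0.00416667° lat → SW at lon 37.3083°, lat 22.3917°.
Cell spans 0.00833333° lon × 0.00416667° lat. Centre is SW corner plus half of each.
latitude 22.39375° N, longitude 37.31250° E.

22.39375° N, 37.31250° E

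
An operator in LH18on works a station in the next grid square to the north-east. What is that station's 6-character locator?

LH18po

Longitude subsquare o = 14; +1 → 15 = p.
Latitude subsquare n = 13; +1 → 14 = o.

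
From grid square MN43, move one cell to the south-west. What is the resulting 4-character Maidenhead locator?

Longitude square 4; −1 → 3.
Latitude square 3; −1 → 2.

MN32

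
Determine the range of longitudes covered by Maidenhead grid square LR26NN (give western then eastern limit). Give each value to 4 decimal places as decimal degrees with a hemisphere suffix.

45.0833° E, 45.1667° E

Field L=11, R=17: +11·20° lon, +17·10° lat → SW at lon 40°, lat 80°.
Square 2, 6: +2·2° lon, +6·1° lat → SW at lon 44°, lat 86°.
Subsquare n=13, n=13: +13·0.0833333° lon, +13·0.0416667° lat → SW at lon 45.0833°, lat 86.5417°.
Cell spans 0.0833333° lon × 0.0416667° lat.
west 45.0833° E, east 45.1667° E.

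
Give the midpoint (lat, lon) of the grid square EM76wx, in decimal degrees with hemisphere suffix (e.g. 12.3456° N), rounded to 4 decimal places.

Field E=4, M=12: +4·20° lon, +12·10° lat → SW at lon -100°, lat 30°.
Square 7, 6: +7·2° lon, +6·1° lat → SW at lon -86°, lat 36°.
Subsquare w=22, x=23: +22·0.0833333° lon, +23·0.0416667° lat → SW at lon -84.1667°, lat 36.9583°.
Cell spans 0.0833333° lon × 0.0416667° lat. Centre is SW corner plus half of each.
latitude 36.9792° N, longitude 84.1250° W.

36.9792° N, 84.1250° W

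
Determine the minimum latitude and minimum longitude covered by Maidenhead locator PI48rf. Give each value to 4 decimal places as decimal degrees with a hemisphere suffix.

1.7917° S, 129.4167° E

Field P=15, I=8: +15·20° lon, +8·10° lat → SW at lon 120°, lat -10°.
Square 4, 8: +4·2° lon, +8·1° lat → SW at lon 128°, lat -2°.
Subsquare r=17, f=5: +17·0.0833333° lon, +5·0.0416667° lat → SW at lon 129.417°, lat -1.79167°.
latitude 1.7917° S, longitude 129.4167° E.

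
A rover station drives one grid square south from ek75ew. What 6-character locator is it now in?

EK75ev

Latitude subsquare w = 22; −1 → 21 = v.
The longitude characters are unchanged.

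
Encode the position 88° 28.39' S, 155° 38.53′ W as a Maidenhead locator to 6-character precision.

Add 180° to longitude and 90° to latitude: 24.3578, 1.5268.
Field: lon ⌊24.3578/20⌋ = 1 → B; lat ⌊1.5268/10⌋ = 0 → A.
Square: lon ⌊4.3578/2⌋ = 2; lat ⌊1.5268/1⌋ = 1.
Subsquare: lon ⌊0.3578/0.0833333⌋ = 4 → e; lat ⌊0.5268/0.0416667⌋ = 12 → m.

BA21em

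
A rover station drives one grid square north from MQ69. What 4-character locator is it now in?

Latitude square 9; +1 → 10, wraps to 0, carry into field.
Latitude field Q = 16; +1 → 17 = R.
The longitude characters are unchanged.

MR60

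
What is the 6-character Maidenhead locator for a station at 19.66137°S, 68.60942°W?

Add 180° to longitude and 90° to latitude: 111.3906, 70.3386.
Field: lon ⌊111.3906/20⌋ = 5 → F; lat ⌊70.3386/10⌋ = 7 → H.
Square: lon ⌊11.3906/2⌋ = 5; lat ⌊0.3386/1⌋ = 0.
Subsquare: lon ⌊1.3906/0.0833333⌋ = 16 → q; lat ⌊0.3386/0.0416667⌋ = 8 → i.

FH50qi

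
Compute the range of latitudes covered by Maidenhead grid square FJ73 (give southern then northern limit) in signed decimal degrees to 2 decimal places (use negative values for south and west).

3.00, 4.00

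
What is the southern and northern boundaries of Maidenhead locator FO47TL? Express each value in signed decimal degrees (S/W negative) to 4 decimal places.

57.4583, 57.5000

Field F=5, O=14: +5·20° lon, +14·10° lat → SW at lon -80°, lat 50°.
Square 4, 7: +4·2° lon, +7·1° lat → SW at lon -72°, lat 57°.
Subsquare t=19, l=11: +19·0.0833333° lon, +11·0.0416667° lat → SW at lon -70.4167°, lat 57.4583°.
Cell spans 0.0833333° lon × 0.0416667° lat.
south 57.4583, north 57.5000.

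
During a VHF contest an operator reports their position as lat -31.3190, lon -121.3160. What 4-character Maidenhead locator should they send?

Add 180° to longitude and 90° to latitude: 58.68, 58.68.
Field: lon ⌊58.68/20⌋ = 2 → C; lat ⌊58.68/10⌋ = 5 → F.
Square: lon ⌊18.68/2⌋ = 9; lat ⌊8.68/1⌋ = 8.

CF98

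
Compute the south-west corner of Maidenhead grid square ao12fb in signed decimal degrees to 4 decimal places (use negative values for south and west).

52.0417, -177.5833

Field A=0, O=14: +0·20° lon, +14·10° lat → SW at lon -180°, lat 50°.
Square 1, 2: +1·2° lon, +2·1° lat → SW at lon -178°, lat 52°.
Subsquare f=5, b=1: +5·0.0833333° lon, +1·0.0416667° lat → SW at lon -177.583°, lat 52.0417°.
latitude 52.0417, longitude -177.5833.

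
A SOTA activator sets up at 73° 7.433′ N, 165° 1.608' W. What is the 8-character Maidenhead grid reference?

AQ73lc69

Add 180° to longitude and 90° to latitude: 14.97320, 163.12388.
Field (20°×10°, letters A–R): 14.97320/20 → 0 → A, 163.12388/10 → 16 → Q; chars AQ.
Square (2°×1°, digits 0–9): 14.97320/2 → 7, 3.12388/1 → 3; chars 73.
Subsquare (5′×2.5′, letters a–x): 0.97320/0.0833333 → 11 → l, 0.12388/0.0416667 → 2 → c; chars lc.
Extended square (30″×15″, digits 0–9): 0.05653/0.00833333 → 6, 0.04055/0.00416667 → 9; chars 69.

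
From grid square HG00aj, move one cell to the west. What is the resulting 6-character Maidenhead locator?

Longitude subsquare a = 0; −1 → -1, wraps to 23 = x, carry into square.
Longitude square 0; −1 → -1, wraps to 9, carry into field.
Longitude field H = 7; −1 → 6 = G.
The latitude characters are unchanged.

GG90xj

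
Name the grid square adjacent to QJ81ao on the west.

Longitude subsquare a = 0; −1 → -1, wraps to 23 = x, carry into square.
Longitude square 8; −1 → 7.
The latitude characters are unchanged.

QJ71xo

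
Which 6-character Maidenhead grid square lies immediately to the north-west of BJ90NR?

Longitude subsquare n = 13; −1 → 12 = m.
Latitude subsquare r = 17; +1 → 18 = s.

BJ90ms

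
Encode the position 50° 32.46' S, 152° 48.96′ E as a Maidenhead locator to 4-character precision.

QD69

Shift to the Maidenhead origin (180°W, 90°S): lon 332.82, lat 39.46.
Field: 332.82/20 → 16 → Q, 39.46/10 → 3 → D; chars QD.
Square: 12.82/2 → 6, 9.46/1 → 9; chars 69.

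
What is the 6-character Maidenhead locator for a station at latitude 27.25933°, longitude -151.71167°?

BL47dg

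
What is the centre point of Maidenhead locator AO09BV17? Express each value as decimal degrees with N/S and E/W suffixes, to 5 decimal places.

59.90625° N, 179.90417° W

Field A=0, O=14: +0·20° lon, +14·10° lat → SW at lon -180°, lat 50°.
Square 0, 9: +0·2° lon, +9·1° lat → SW at lon -180°, lat 59°.
Subsquare b=1, v=21: +1·0.0833333° lon, +21·0.0416667° lat → SW at lon -179.917°, lat 59.875°.
Extended square 1, 7: +1·0.00833333° lon, +7·0.00416667° lat → SW at lon -179.908°, lat 59.9042°.
Cell spans 0.00833333° lon × 0.00416667° lat. Centre is SW corner plus half of each.
latitude 59.90625° N, longitude 179.90417° W.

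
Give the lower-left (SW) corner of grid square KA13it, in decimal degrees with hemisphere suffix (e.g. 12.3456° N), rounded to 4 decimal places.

Field K=10, A=0: +10·20° lon, +0·10° lat → SW at lon 20°, lat -90°.
Square 1, 3: +1·2° lon, +3·1° lat → SW at lon 22°, lat -87°.
Subsquare i=8, t=19: +8·0.0833333° lon, +19·0.0416667° lat → SW at lon 22.6667°, lat -86.2083°.
latitude 86.2083° S, longitude 22.6667° E.

86.2083° S, 22.6667° E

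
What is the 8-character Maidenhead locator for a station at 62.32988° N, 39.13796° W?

Add 180° to longitude and 90° to latitude: 140.86204, 152.32988.
Field (20°×10°, letters A–R): 140.86204/20 → 7 → H, 152.32988/10 → 15 → P; chars HP.
Square (2°×1°, digits 0–9): 0.86204/2 → 0, 2.32988/1 → 2; chars 02.
Subsquare (5′×2.5′, letters a–x): 0.86204/0.0833333 → 10 → k, 0.32988/0.0416667 → 7 → h; chars kh.
Extended square (30″×15″, digits 0–9): 0.02871/0.00833333 → 3, 0.03821/0.00416667 → 9; chars 39.

HP02kh39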